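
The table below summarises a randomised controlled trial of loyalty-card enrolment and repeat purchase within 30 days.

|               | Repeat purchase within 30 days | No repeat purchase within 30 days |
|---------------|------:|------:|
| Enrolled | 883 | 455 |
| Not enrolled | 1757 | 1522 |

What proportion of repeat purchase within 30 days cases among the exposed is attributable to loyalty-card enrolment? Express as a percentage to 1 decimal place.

18.8

Cells: a = 883, b = 455, c = 1757, d = 1522.
Risk in exposed = 883/1338 = 0.65994; risk in unexposed = 1757/3279 = 0.53583.
RR = 0.65994/0.53583 = 1.23161
AR% = (RR − 1)/RR × 100 = (1.23161 − 1)/1.23161 × 100 = 18.8057%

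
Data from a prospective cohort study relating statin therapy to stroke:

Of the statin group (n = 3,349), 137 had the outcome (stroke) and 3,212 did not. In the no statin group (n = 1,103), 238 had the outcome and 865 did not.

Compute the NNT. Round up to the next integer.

Risk in treated group = 137/3349 = 0.04091; risk in control = 238/1103 = 0.21578.
Absolute risk reduction = 0.21578 − 0.04091 = 0.17487
NNT = 1 / ARR = 1 / 0.17487 = 5.719 → round up → 6

6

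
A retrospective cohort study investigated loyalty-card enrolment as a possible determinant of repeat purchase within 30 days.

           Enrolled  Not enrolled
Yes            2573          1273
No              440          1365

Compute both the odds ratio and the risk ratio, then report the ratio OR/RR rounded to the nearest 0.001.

3.543

Reading the table with exposure as columns: a = 2573 (Enrolled, case), b = 440 (Enrolled, non-case), c = 1273 (Not enrolled, case), d = 1365.
OR = (2573·1365)/(440·1273) = 3512145/560120 = 6.27034
Risk in exposed = 2573/3013 = 0.85397; risk in unexposed = 1273/2638 = 0.48256; RR = 1.76965
OR/RR = 6.27034 / 1.76965 = 3.54327
The outcome is not rare, so the OR lies further from 1 than the RR.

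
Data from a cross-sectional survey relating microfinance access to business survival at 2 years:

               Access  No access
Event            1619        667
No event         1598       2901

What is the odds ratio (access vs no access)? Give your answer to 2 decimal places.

Reading the table with exposure as columns: a = 1619 (Access, case), b = 1598 (Access, non-case), c = 667 (No access, case), d = 2901.
OR = (a·d)/(b·c) = (1619 × 2901) / (1598 × 667) = 4696719 / 1065866 = 4.40648
The odds of business survival at 2 years are about 4.41 times as high in the access group.

4.41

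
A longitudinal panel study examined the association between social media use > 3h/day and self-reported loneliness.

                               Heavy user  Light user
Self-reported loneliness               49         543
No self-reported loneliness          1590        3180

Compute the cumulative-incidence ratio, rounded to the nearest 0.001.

Reading the table with exposure as columns: a = 49 (Heavy user, case), b = 1590 (Heavy user, non-case), c = 543 (Light user, case), d = 3180.
Risk in exposed = 49/1639 = 0.02990; risk in unexposed = 543/3723 = 0.14585.
RR = 0.02990 / 0.14585 = 0.20498
The risk is 80% lower among the exposed than among the unexposed.

0.205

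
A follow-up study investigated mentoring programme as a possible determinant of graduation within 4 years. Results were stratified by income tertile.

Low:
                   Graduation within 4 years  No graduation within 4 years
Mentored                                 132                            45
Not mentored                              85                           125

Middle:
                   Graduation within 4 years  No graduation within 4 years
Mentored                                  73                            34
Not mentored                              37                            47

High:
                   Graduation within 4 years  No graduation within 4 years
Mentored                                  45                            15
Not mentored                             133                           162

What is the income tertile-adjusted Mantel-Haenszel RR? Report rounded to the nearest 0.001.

RR_MH = Σ(aᵢ·n₀ᵢ/nᵢ) / Σ(cᵢ·n₁ᵢ/nᵢ), with n₁ᵢ = aᵢ+bᵢ (exposed), n₀ᵢ = cᵢ+dᵢ (unexposed), nᵢ = n₁ᵢ+n₀ᵢ.
Stratum 1 (Low): n₁ = 177, n₀ = 210, n = 387; a·n₀/n = 132·210/387 = 71.6279; c·n₁/n = 85·177/387 = 38.8760
Stratum 2 (Middle): n₁ = 107, n₀ = 84, n = 191; a·n₀/n = 73·84/191 = 32.1047; c·n₁/n = 37·107/191 = 20.7277
Stratum 3 (High): n₁ = 60, n₀ = 295, n = 355; a·n₀/n = 45·295/355 = 37.3944; c·n₁/n = 133·60/355 = 22.4789
RR_MH = (71.6279 + 32.1047 + 37.3944) / (38.8760 + 20.7277 + 22.4789) = 141.1270 / 82.0826 = 1.71933

1.719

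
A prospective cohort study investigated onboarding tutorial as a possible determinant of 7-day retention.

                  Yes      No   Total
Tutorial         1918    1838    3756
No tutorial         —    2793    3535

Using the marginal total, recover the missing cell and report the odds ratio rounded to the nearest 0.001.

The missing cell is in the unexposed row: 3535 − 2793 = 742.
So a = 1918, b = 1838, c = 742, d = 2793.
OR = (a·d)/(b·c) = (1918 × 2793) / (1838 × 742) = 5356974 / 1363796 = 3.92799

3.928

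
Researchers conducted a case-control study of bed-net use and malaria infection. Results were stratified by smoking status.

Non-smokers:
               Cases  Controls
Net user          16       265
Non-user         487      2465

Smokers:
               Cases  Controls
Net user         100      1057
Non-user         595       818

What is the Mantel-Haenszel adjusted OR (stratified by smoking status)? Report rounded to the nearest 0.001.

0.155

OR_MH = Σ(aᵢdᵢ/nᵢ) / Σ(bᵢcᵢ/nᵢ), where nᵢ is the stratum total.
Stratum 1 (Non-smokers): n = 3233; a·d/n = 16·2465/3233 = 12.1992; b·c/n = 265·487/3233 = 39.9180
Stratum 2 (Smokers): n = 2570; a·d/n = 100·818/2570 = 31.8288; b·c/n = 1057·595/2570 = 244.7140
OR_MH = (12.1992 + 31.8288) / (39.9180 + 244.7140) = 44.0280 / 284.6320 = 0.15468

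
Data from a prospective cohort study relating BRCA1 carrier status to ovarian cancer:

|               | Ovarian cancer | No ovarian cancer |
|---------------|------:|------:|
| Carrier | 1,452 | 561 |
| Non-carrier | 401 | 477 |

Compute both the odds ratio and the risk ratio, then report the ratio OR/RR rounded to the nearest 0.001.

Cells: a = 1452, b = 561, c = 401, d = 477.
OR = (1452·477)/(561·401) = 692604/224961 = 3.07877
Risk in exposed = 1452/2013 = 0.72131; risk in unexposed = 401/878 = 0.45672; RR = 1.57933
OR/RR = 3.07877 / 1.57933 = 1.94942
The outcome is not rare, so the OR lies further from 1 than the RR.

1.949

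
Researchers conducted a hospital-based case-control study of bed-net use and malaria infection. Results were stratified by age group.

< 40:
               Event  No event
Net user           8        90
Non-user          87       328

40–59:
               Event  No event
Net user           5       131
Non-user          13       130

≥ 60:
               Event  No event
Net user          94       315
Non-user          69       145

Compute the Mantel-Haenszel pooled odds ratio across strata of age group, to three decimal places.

OR_MH = Σ(aᵢdᵢ/nᵢ) / Σ(bᵢcᵢ/nᵢ), where nᵢ is the stratum total.
Stratum 1 (< 40): n = 513; a·d/n = 8·328/513 = 5.1150; b·c/n = 90·87/513 = 15.2632
Stratum 2 (40–59): n = 279; a·d/n = 5·130/279 = 2.3297; b·c/n = 131·13/279 = 6.1039
Stratum 3 (≥ 60): n = 623; a·d/n = 94·145/623 = 21.8780; b·c/n = 315·69/623 = 34.8876
OR_MH = (5.1150 + 2.3297 + 21.8780) / (15.2632 + 6.1039 + 34.8876) = 29.3228 / 56.2547 = 0.52125

0.521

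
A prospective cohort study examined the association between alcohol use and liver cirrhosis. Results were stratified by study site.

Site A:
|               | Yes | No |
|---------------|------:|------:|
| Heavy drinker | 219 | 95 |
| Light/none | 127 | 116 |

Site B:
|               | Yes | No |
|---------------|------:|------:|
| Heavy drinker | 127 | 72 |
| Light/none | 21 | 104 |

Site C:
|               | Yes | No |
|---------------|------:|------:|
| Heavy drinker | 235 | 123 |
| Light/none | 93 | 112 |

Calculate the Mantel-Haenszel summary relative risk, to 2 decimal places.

1.60

RR_MH = Σ(aᵢ·n₀ᵢ/nᵢ) / Σ(cᵢ·n₁ᵢ/nᵢ), with n₁ᵢ = aᵢ+bᵢ (exposed), n₀ᵢ = cᵢ+dᵢ (unexposed), nᵢ = n₁ᵢ+n₀ᵢ.
Stratum 1 (Site A): n₁ = 314, n₀ = 243, n = 557; a·n₀/n = 219·243/557 = 95.5422; c·n₁/n = 127·314/557 = 71.5943
Stratum 2 (Site B): n₁ = 199, n₀ = 125, n = 324; a·n₀/n = 127·125/324 = 48.9969; c·n₁/n = 21·199/324 = 12.8981
Stratum 3 (Site C): n₁ = 358, n₀ = 205, n = 563; a·n₀/n = 235·205/563 = 85.5684; c·n₁/n = 93·358/563 = 59.1368
RR_MH = (95.5422 + 48.9969 + 85.5684) / (71.5943 + 12.8981 + 59.1368) = 230.1075 / 143.6292 = 1.60209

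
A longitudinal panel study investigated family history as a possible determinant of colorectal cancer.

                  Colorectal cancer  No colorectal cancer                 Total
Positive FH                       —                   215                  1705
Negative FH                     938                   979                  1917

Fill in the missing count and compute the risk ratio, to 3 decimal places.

1.786

The missing cell is in the exposed row: 1705 − 215 = 1490.
So a = 1490, b = 215, c = 938, d = 979.
RR = [a/(a+b)] / [c/(c+d)] = (1490/1705) / (938/1917) = 0.87390/0.48931 = 1.78600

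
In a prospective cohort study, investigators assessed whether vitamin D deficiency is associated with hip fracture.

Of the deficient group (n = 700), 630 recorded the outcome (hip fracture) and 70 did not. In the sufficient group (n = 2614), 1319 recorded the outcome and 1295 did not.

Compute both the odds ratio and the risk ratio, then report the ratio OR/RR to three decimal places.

From the description: a = 630, b = 70, c = 1319, d = 1295.
OR = (630·1295)/(70·1319) = 815850/92330 = 8.83624
Risk in exposed = 630/700 = 0.90000; risk in unexposed = 1319/2614 = 0.50459; RR = 1.78362
OR/RR = 8.83624 / 1.78362 = 4.95409
The outcome is not rare, so the OR lies further from 1 than the RR.

4.954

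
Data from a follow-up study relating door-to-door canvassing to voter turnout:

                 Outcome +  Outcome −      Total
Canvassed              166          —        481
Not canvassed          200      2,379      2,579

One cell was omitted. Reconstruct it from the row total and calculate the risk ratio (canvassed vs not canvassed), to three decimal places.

4.450

The missing cell is in the exposed row: 481 − 166 = 315.
So a = 166, b = 315, c = 200, d = 2379.
RR = [a/(a+b)] / [c/(c+d)] = (166/481) / (200/2579) = 0.34511/0.07755 = 4.45025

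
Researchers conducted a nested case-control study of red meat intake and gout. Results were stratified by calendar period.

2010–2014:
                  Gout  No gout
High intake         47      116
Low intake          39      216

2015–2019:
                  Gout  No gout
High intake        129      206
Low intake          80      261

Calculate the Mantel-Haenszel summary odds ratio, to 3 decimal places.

OR_MH = Σ(aᵢdᵢ/nᵢ) / Σ(bᵢcᵢ/nᵢ), where nᵢ is the stratum total.
Stratum 1 (2010–2014): n = 418; a·d/n = 47·216/418 = 24.2871; b·c/n = 116·39/418 = 10.8230
Stratum 2 (2015–2019): n = 676; a·d/n = 129·261/676 = 49.8062; b·c/n = 206·80/676 = 24.3787
OR_MH = (24.2871 + 49.8062) / (10.8230 + 24.3787) = 74.0933 / 35.2017 = 2.10482

2.105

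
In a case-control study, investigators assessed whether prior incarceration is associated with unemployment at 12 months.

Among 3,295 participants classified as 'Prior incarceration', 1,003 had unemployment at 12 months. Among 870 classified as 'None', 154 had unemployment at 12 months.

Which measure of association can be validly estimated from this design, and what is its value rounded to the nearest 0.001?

From the description: a = 1003, b = 2292, c = 154, d = 716.
This is a case-control study: participants were sampled on outcome status, so risks in the source population cannot be estimated directly — relative risk is not valid here. The odds ratio is the appropriate measure.
OR = (a·d)/(b·c) = (1003 × 716) / (2292 × 154) = 718148 / 352968 = 2.03460

2.035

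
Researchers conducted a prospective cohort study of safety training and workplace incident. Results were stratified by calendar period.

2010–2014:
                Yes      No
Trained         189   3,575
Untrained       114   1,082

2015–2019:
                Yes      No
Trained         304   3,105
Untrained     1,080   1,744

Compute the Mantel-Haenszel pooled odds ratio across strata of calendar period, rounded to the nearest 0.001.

0.204

OR_MH = Σ(aᵢdᵢ/nᵢ) / Σ(bᵢcᵢ/nᵢ), where nᵢ is the stratum total.
Stratum 1 (2010–2014): n = 4960; a·d/n = 189·1082/4960 = 41.2294; b·c/n = 3575·114/4960 = 82.1673
Stratum 2 (2015–2019): n = 6233; a·d/n = 304·1744/6233 = 85.0595; b·c/n = 3105·1080/6233 = 538.0074
OR_MH = (41.2294 + 85.0595) / (82.1673 + 538.0074) = 126.2890 / 620.1747 = 0.20363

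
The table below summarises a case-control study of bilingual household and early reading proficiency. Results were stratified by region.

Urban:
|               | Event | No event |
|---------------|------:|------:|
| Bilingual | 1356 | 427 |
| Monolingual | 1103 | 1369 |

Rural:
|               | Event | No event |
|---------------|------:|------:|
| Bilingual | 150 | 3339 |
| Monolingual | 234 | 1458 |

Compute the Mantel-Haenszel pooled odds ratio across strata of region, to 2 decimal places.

OR_MH = Σ(aᵢdᵢ/nᵢ) / Σ(bᵢcᵢ/nᵢ), where nᵢ is the stratum total.
Stratum 1 (Urban): n = 4255; a·d/n = 1356·1369/4255 = 436.2783; b·c/n = 427·1103/4255 = 110.6888
Stratum 2 (Rural): n = 5181; a·d/n = 150·1458/5181 = 42.2119; b·c/n = 3339·234/5181 = 150.8060
OR_MH = (436.2783 + 42.2119) / (110.6888 + 150.8060) = 478.4902 / 261.4949 = 1.82983

1.83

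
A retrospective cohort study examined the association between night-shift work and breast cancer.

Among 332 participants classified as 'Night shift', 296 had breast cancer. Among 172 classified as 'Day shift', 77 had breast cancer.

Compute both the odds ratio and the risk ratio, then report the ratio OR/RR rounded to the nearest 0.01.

5.09

From the description: a = 296, b = 36, c = 77, d = 95.
OR = (296·95)/(36·77) = 28120/2772 = 10.14430
Risk in exposed = 296/332 = 0.89157; risk in unexposed = 77/172 = 0.44767; RR = 1.99155
OR/RR = 10.14430 / 1.99155 = 5.09367
The outcome is not rare, so the OR lies further from 1 than the RR.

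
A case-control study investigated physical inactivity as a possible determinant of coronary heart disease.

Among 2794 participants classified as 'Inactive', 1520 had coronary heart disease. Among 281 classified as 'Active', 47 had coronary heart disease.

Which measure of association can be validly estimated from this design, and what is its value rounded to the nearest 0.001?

5.940

From the description: a = 1520, b = 1274, c = 47, d = 234.
This is a case-control study: participants were sampled on outcome status, so risks in the source population cannot be estimated directly — relative risk is not valid here. The odds ratio is the appropriate measure.
OR = (a·d)/(b·c) = (1520 × 234) / (1274 × 47) = 355680 / 59878 = 5.94008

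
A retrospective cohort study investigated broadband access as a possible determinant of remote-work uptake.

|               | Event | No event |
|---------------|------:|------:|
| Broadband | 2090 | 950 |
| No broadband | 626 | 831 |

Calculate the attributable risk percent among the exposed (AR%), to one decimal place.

37.5

Cells: a = 2090, b = 950, c = 626, d = 831.
Risk in exposed = 2090/3040 = 0.68750; risk in unexposed = 626/1457 = 0.42965.
RR = 0.68750/0.42965 = 1.60014
AR% = (RR − 1)/RR × 100 = (1.60014 − 1)/1.60014 × 100 = 37.5055%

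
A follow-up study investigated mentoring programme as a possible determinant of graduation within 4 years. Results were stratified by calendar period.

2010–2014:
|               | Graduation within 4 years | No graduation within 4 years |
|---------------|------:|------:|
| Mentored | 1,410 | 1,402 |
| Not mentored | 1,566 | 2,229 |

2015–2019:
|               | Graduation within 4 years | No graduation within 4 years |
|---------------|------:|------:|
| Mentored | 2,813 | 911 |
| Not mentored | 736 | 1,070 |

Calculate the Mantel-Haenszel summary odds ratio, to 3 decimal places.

OR_MH = Σ(aᵢdᵢ/nᵢ) / Σ(bᵢcᵢ/nᵢ), where nᵢ is the stratum total.
Stratum 1 (2010–2014): n = 6607; a·d/n = 1410·2229/6607 = 475.6909; b·c/n = 1402·1566/6607 = 332.3039
Stratum 2 (2015–2019): n = 5530; a·d/n = 2813·1070/5530 = 544.2875; b·c/n = 911·736/5530 = 121.2470
OR_MH = (475.6909 + 544.2875) / (332.3039 + 121.2470) = 1019.9785 / 453.5509 = 2.24887

2.249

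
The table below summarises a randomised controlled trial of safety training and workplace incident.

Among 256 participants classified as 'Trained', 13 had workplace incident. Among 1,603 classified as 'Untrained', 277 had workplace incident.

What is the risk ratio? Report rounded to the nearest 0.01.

From the description: a = 13, b = 243, c = 277, d = 1326.
Risk in exposed = 13/256 = 0.05078; risk in unexposed = 277/1603 = 0.17280.
RR = 0.05078 / 0.17280 = 0.29387
The risk is 71% lower among the exposed than among the unexposed.

0.29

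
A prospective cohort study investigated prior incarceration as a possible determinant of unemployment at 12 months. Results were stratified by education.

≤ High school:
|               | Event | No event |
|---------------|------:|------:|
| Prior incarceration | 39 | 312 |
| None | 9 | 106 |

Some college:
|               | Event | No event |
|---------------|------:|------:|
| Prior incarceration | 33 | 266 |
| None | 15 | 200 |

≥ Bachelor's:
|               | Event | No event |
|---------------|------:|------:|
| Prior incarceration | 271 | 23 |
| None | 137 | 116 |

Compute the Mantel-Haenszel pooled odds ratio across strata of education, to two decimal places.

4.05

OR_MH = Σ(aᵢdᵢ/nᵢ) / Σ(bᵢcᵢ/nᵢ), where nᵢ is the stratum total.
Stratum 1 (≤ High school): n = 466; a·d/n = 39·106/466 = 8.8712; b·c/n = 312·9/466 = 6.0258
Stratum 2 (Some college): n = 514; a·d/n = 33·200/514 = 12.8405; b·c/n = 266·15/514 = 7.7626
Stratum 3 (≥ Bachelor's): n = 547; a·d/n = 271·116/547 = 57.4698; b·c/n = 23·137/547 = 5.7605
OR_MH = (8.8712 + 12.8405 + 57.4698) / (6.0258 + 7.7626 + 5.7605) = 79.1815 / 19.5489 = 4.05043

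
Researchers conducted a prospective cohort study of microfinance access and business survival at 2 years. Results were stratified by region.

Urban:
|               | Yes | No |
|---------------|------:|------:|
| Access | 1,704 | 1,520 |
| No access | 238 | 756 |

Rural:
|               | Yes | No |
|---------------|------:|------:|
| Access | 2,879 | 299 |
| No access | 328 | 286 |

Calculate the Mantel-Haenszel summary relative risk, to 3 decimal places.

1.900

RR_MH = Σ(aᵢ·n₀ᵢ/nᵢ) / Σ(cᵢ·n₁ᵢ/nᵢ), with n₁ᵢ = aᵢ+bᵢ (exposed), n₀ᵢ = cᵢ+dᵢ (unexposed), nᵢ = n₁ᵢ+n₀ᵢ.
Stratum 1 (Urban): n₁ = 3224, n₀ = 994, n = 4218; a·n₀/n = 1704·994/4218 = 401.5590; c·n₁/n = 238·3224/4218 = 181.9137
Stratum 2 (Rural): n₁ = 3178, n₀ = 614, n = 3792; a·n₀/n = 2879·614/3792 = 466.1672; c·n₁/n = 328·3178/3792 = 274.8903
RR_MH = (401.5590 + 466.1672) / (181.9137 + 274.8903) = 867.7262 / 456.8040 = 1.89956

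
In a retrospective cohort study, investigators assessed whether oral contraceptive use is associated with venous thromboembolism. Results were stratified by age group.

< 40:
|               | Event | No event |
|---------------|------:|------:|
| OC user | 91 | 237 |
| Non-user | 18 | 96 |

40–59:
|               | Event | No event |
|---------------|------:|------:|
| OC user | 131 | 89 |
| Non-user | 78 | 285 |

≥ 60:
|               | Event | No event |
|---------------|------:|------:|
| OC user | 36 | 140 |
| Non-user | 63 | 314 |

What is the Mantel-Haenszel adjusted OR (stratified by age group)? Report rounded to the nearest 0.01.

OR_MH = Σ(aᵢdᵢ/nᵢ) / Σ(bᵢcᵢ/nᵢ), where nᵢ is the stratum total.
Stratum 1 (< 40): n = 442; a·d/n = 91·96/442 = 19.7647; b·c/n = 237·18/442 = 9.6516
Stratum 2 (40–59): n = 583; a·d/n = 131·285/583 = 64.0395; b·c/n = 89·78/583 = 11.9074
Stratum 3 (≥ 60): n = 553; a·d/n = 36·314/553 = 20.4412; b·c/n = 140·63/553 = 15.9494
OR_MH = (19.7647 + 64.0395 + 20.4412) / (9.6516 + 11.9074 + 15.9494) = 104.2454 / 37.5083 = 2.77926

2.78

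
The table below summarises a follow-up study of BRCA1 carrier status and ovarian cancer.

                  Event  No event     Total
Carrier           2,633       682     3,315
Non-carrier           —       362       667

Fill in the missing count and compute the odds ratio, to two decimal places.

4.58

The missing cell is in the unexposed row: 667 − 362 = 305.
So a = 2633, b = 682, c = 305, d = 362.
OR = (a·d)/(b·c) = (2633 × 362) / (682 × 305) = 953146 / 208010 = 4.58221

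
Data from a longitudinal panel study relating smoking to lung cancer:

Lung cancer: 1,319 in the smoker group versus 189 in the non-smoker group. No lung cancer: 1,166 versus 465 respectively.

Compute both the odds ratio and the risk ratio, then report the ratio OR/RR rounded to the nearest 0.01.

From the description: a = 1319, b = 1166, c = 189, d = 465.
OR = (1319·465)/(1166·189) = 613335/220374 = 2.78316
Risk in exposed = 1319/2485 = 0.53078; risk in unexposed = 189/654 = 0.28899; RR = 1.83668
OR/RR = 2.78316 / 1.83668 = 1.51532
The outcome is not rare, so the OR lies further from 1 than the RR.

1.52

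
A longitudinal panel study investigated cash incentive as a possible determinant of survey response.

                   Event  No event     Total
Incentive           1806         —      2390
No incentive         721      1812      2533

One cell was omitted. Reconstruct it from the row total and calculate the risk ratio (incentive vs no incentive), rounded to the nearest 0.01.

2.65

The missing cell is in the exposed row: 2390 − 1806 = 584.
So a = 1806, b = 584, c = 721, d = 1812.
RR = [a/(a+b)] / [c/(c+d)] = (1806/2390) / (721/2533) = 0.75565/0.28464 = 2.65473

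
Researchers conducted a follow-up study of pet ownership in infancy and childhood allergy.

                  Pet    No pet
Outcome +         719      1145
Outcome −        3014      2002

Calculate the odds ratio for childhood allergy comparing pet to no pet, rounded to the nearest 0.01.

Reading the table with exposure as columns: a = 719 (Pet, case), b = 3014 (Pet, non-case), c = 1145 (No pet, case), d = 2002.
OR = (a·d)/(b·c) = (719 × 2002) / (3014 × 1145) = 1439438 / 3451030 = 0.41710
Exposure is associated with lower odds of childhood allergy (OR = 0.42 < 1).

0.42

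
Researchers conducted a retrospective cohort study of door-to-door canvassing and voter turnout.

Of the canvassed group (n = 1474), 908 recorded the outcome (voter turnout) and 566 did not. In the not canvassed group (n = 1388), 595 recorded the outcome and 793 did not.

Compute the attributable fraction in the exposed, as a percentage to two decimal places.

From the description: a = 908, b = 566, c = 595, d = 793.
Risk in exposed = 908/1474 = 0.61601; risk in unexposed = 595/1388 = 0.42867.
RR = 0.61601/0.42867 = 1.43701
AR% = (RR − 1)/RR × 100 = (1.43701 − 1)/1.43701 × 100 = 30.4112%

30.41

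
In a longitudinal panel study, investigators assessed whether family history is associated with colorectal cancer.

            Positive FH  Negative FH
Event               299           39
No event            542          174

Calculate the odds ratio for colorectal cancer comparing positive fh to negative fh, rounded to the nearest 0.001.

Reading the table with exposure as columns: a = 299 (Positive FH, case), b = 542 (Positive FH, non-case), c = 39 (Negative FH, case), d = 174.
OR = (a·d)/(b·c) = (299 × 174) / (542 × 39) = 52026 / 21138 = 2.46125
The odds of colorectal cancer are about 2.46 times as high in the positive fh group.

2.461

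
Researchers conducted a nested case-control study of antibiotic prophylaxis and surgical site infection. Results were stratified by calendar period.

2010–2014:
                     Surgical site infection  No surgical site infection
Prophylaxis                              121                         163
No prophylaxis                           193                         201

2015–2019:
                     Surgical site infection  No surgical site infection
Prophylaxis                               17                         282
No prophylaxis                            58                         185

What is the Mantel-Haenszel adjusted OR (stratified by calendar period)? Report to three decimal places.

0.544

OR_MH = Σ(aᵢdᵢ/nᵢ) / Σ(bᵢcᵢ/nᵢ), where nᵢ is the stratum total.
Stratum 1 (2010–2014): n = 678; a·d/n = 121·201/678 = 35.8717; b·c/n = 163·193/678 = 46.3997
Stratum 2 (2015–2019): n = 542; a·d/n = 17·185/542 = 5.8026; b·c/n = 282·58/542 = 30.1771
OR_MH = (35.8717 + 5.8026) / (46.3997 + 30.1771) = 41.6743 / 76.5768 = 0.54422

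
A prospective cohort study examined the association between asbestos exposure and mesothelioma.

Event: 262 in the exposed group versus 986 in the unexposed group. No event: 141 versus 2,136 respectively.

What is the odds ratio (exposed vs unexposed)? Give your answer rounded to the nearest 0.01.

From the description: a = 262, b = 141, c = 986, d = 2136.
OR = (a·d)/(b·c) = (262 × 2136) / (141 × 986) = 559632 / 139026 = 4.02538
The odds of mesothelioma are about 4.03 times as high in the exposed group.

4.03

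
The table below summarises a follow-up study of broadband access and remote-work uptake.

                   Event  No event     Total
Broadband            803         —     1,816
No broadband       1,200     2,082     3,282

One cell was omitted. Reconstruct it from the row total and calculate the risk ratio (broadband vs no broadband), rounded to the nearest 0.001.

The missing cell is in the exposed row: 1816 − 803 = 1013.
So a = 803, b = 1013, c = 1200, d = 2082.
RR = [a/(a+b)] / [c/(c+d)] = (803/1816) / (1200/3282) = 0.44218/0.36563 = 1.20936

1.209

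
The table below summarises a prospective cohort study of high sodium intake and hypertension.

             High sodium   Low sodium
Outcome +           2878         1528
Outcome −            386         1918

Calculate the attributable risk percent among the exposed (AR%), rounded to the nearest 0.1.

Reading the table with exposure as columns: a = 2878 (High sodium, case), b = 386 (High sodium, non-case), c = 1528 (Low sodium, case), d = 1918.
Risk in exposed = 2878/3264 = 0.88174; risk in unexposed = 1528/3446 = 0.44341.
RR = 0.88174/0.44341 = 1.98853
AR% = (RR − 1)/RR × 100 = (1.98853 − 1)/1.98853 × 100 = 49.7116%

49.7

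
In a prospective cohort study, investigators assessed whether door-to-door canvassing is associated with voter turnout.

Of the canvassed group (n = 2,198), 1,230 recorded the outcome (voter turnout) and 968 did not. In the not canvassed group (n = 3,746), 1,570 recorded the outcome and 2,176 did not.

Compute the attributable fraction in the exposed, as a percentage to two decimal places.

25.10

From the description: a = 1230, b = 968, c = 1570, d = 2176.
Risk in exposed = 1230/2198 = 0.55960; risk in unexposed = 1570/3746 = 0.41911.
RR = 0.55960/0.41911 = 1.33520
AR% = (RR − 1)/RR × 100 = (1.33520 − 1)/1.33520 × 100 = 25.1047%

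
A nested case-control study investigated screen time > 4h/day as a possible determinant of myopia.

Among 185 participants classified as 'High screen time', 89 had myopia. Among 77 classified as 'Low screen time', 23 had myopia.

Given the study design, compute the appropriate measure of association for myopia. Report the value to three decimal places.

2.177

From the description: a = 89, b = 96, c = 23, d = 54.
This is a nested case-control study: participants were sampled on outcome status, so risks in the source population cannot be estimated directly — relative risk is not valid here. The odds ratio is the appropriate measure.
OR = (a·d)/(b·c) = (89 × 54) / (96 × 23) = 4806 / 2208 = 2.17663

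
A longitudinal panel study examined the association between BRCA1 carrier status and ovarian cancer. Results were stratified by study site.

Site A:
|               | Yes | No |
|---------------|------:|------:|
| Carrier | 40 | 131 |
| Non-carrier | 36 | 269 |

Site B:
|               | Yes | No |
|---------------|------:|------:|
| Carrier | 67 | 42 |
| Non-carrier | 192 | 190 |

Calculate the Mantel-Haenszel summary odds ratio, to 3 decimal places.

OR_MH = Σ(aᵢdᵢ/nᵢ) / Σ(bᵢcᵢ/nᵢ), where nᵢ is the stratum total.
Stratum 1 (Site A): n = 476; a·d/n = 40·269/476 = 22.6050; b·c/n = 131·36/476 = 9.9076
Stratum 2 (Site B): n = 491; a·d/n = 67·190/491 = 25.9267; b·c/n = 42·192/491 = 16.4236
OR_MH = (22.6050 + 25.9267) / (9.9076 + 16.4236) = 48.5317 / 26.3312 = 1.84313

1.843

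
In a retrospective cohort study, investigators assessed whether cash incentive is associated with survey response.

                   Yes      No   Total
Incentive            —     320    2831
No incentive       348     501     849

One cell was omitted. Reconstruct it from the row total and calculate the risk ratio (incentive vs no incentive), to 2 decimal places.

2.16

The missing cell is in the exposed row: 2831 − 320 = 2511.
So a = 2511, b = 320, c = 348, d = 501.
RR = [a/(a+b)] / [c/(c+d)] = (2511/2831) / (348/849) = 0.88697/0.40989 = 2.16389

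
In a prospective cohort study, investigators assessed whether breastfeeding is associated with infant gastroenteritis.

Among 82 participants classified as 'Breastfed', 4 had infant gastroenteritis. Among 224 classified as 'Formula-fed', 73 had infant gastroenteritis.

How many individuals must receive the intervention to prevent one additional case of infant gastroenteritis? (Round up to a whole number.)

Risk in treated group = 4/82 = 0.04878; risk in control = 73/224 = 0.32589.
Absolute risk reduction = 0.32589 − 0.04878 = 0.27711
NNT = 1 / ARR = 1 / 0.27711 = 3.609 → round up → 4

4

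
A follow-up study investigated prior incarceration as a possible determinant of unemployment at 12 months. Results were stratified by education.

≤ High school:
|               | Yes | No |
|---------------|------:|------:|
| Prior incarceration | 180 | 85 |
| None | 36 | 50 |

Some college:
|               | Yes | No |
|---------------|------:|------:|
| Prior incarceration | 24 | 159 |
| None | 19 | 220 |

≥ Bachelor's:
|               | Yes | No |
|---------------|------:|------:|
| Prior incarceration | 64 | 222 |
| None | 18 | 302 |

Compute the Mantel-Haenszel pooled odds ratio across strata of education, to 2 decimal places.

OR_MH = Σ(aᵢdᵢ/nᵢ) / Σ(bᵢcᵢ/nᵢ), where nᵢ is the stratum total.
Stratum 1 (≤ High school): n = 351; a·d/n = 180·50/351 = 25.6410; b·c/n = 85·36/351 = 8.7179
Stratum 2 (Some college): n = 422; a·d/n = 24·220/422 = 12.5118; b·c/n = 159·19/422 = 7.1588
Stratum 3 (≥ Bachelor's): n = 606; a·d/n = 64·302/606 = 31.8944; b·c/n = 222·18/606 = 6.5941
OR_MH = (25.6410 + 12.5118 + 31.8944) / (8.7179 + 7.1588 + 6.5941) = 70.0473 / 22.4708 = 3.11726

3.12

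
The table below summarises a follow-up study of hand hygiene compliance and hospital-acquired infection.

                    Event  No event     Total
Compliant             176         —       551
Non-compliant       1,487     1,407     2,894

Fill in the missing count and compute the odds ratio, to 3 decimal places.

The missing cell is in the exposed row: 551 − 176 = 375.
So a = 176, b = 375, c = 1487, d = 1407.
OR = (a·d)/(b·c) = (176 × 1407) / (375 × 1487) = 247632 / 557625 = 0.44408

0.444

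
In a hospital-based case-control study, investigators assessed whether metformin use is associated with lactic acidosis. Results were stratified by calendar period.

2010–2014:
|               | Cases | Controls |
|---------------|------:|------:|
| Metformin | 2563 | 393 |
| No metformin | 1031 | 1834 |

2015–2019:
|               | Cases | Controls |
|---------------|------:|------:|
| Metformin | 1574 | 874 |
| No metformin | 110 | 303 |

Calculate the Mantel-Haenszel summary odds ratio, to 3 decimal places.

9.439

OR_MH = Σ(aᵢdᵢ/nᵢ) / Σ(bᵢcᵢ/nᵢ), where nᵢ is the stratum total.
Stratum 1 (2010–2014): n = 5821; a·d/n = 2563·1834/5821 = 807.5145; b·c/n = 393·1031/5821 = 69.6071
Stratum 2 (2015–2019): n = 2861; a·d/n = 1574·303/2861 = 166.6977; b·c/n = 874·110/2861 = 33.6036
OR_MH = (807.5145 + 166.6977) / (69.6071 + 33.6036) = 974.2122 / 103.2107 = 9.43906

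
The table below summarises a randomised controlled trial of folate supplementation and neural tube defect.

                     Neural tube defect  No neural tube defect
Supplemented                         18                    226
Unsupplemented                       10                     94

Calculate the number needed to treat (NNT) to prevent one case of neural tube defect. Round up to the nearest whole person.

Risk in treated group = 18/244 = 0.07377; risk in control = 10/104 = 0.09615.
Absolute risk reduction = 0.09615 − 0.07377 = 0.02238
NNT = 1 / ARR = 1 / 0.02238 = 44.676 → round up → 45

45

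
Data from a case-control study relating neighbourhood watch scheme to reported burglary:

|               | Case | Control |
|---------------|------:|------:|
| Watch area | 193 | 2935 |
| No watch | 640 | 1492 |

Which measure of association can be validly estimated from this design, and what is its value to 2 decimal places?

Cells: a = 193, b = 2935, c = 640, d = 1492.
This is a case-control study: participants were sampled on outcome status, so risks in the source population cannot be estimated directly — relative risk is not valid here. The odds ratio is the appropriate measure.
OR = (a·d)/(b·c) = (193 × 1492) / (2935 × 640) = 287956 / 1878400 = 0.15330

0.15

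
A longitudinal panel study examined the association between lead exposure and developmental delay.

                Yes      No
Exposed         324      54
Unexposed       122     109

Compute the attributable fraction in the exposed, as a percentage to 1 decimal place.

Cells: a = 324, b = 54, c = 122, d = 109.
Risk in exposed = 324/378 = 0.85714; risk in unexposed = 122/231 = 0.52814.
RR = 0.85714/0.52814 = 1.62295
AR% = (RR − 1)/RR × 100 = (1.62295 − 1)/1.62295 × 100 = 38.3838%

38.4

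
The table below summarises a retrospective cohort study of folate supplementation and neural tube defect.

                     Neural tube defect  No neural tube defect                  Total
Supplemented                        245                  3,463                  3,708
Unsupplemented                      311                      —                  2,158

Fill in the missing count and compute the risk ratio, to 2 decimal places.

The missing cell is in the unexposed row: 2158 − 311 = 1847.
So a = 245, b = 3463, c = 311, d = 1847.
RR = [a/(a+b)] / [c/(c+d)] = (245/3708) / (311/2158) = 0.06607/0.14411 = 0.45848

0.46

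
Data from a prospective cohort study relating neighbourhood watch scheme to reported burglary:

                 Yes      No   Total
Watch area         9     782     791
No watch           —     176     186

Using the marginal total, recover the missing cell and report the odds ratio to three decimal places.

0.203

The missing cell is in the unexposed row: 186 − 176 = 10.
So a = 9, b = 782, c = 10, d = 176.
OR = (a·d)/(b·c) = (9 × 176) / (782 × 10) = 1584 / 7820 = 0.20256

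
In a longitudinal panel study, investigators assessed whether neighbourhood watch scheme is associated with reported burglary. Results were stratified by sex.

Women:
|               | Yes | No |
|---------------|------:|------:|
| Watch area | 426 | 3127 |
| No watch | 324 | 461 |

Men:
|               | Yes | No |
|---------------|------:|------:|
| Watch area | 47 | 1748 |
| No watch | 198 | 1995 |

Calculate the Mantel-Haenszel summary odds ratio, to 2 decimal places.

0.21

OR_MH = Σ(aᵢdᵢ/nᵢ) / Σ(bᵢcᵢ/nᵢ), where nᵢ is the stratum total.
Stratum 1 (Women): n = 4338; a·d/n = 426·461/4338 = 45.2711; b·c/n = 3127·324/4338 = 233.5519
Stratum 2 (Men): n = 3988; a·d/n = 47·1995/3988 = 23.5118; b·c/n = 1748·198/3988 = 86.7864
OR_MH = (45.2711 + 23.5118) / (233.5519 + 86.7864) = 68.7829 / 320.3382 = 0.21472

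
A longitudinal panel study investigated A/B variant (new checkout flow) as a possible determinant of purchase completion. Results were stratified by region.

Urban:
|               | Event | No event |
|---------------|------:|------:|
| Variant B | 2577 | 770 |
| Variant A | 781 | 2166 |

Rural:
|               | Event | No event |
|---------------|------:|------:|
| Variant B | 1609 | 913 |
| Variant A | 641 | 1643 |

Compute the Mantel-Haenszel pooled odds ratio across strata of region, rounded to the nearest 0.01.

OR_MH = Σ(aᵢdᵢ/nᵢ) / Σ(bᵢcᵢ/nᵢ), where nᵢ is the stratum total.
Stratum 1 (Urban): n = 6294; a·d/n = 2577·2166/6294 = 886.8418; b·c/n = 770·781/6294 = 95.5466
Stratum 2 (Rural): n = 4806; a·d/n = 1609·1643/4806 = 550.0597; b·c/n = 913·641/4806 = 121.7713
OR_MH = (886.8418 + 550.0597) / (95.5466 + 121.7713) = 1436.9015 / 217.3179 = 6.61198

6.61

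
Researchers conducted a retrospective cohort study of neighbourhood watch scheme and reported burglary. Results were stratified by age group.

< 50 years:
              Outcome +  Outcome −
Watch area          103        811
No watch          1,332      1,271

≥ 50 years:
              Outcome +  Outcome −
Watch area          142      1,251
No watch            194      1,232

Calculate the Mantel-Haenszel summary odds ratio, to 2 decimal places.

OR_MH = Σ(aᵢdᵢ/nᵢ) / Σ(bᵢcᵢ/nᵢ), where nᵢ is the stratum total.
Stratum 1 (< 50 years): n = 3517; a·d/n = 103·1271/3517 = 37.2229; b·c/n = 811·1332/3517 = 307.1515
Stratum 2 (≥ 50 years): n = 2819; a·d/n = 142·1232/2819 = 62.0589; b·c/n = 1251·194/2819 = 86.0922
OR_MH = (37.2229 + 62.0589) / (307.1515 + 86.0922) = 99.2818 / 393.2438 = 0.25247

0.25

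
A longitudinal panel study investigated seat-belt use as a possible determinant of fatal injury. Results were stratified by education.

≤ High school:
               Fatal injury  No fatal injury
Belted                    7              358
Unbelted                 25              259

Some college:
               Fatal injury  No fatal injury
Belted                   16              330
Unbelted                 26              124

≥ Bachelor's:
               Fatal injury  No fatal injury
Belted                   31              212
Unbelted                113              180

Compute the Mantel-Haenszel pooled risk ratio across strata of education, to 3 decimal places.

RR_MH = Σ(aᵢ·n₀ᵢ/nᵢ) / Σ(cᵢ·n₁ᵢ/nᵢ), with n₁ᵢ = aᵢ+bᵢ (exposed), n₀ᵢ = cᵢ+dᵢ (unexposed), nᵢ = n₁ᵢ+n₀ᵢ.
Stratum 1 (≤ High school): n₁ = 365, n₀ = 284, n = 649; a·n₀/n = 7·284/649 = 3.0632; c·n₁/n = 25·365/649 = 14.0601
Stratum 2 (Some college): n₁ = 346, n₀ = 150, n = 496; a·n₀/n = 16·150/496 = 4.8387; c·n₁/n = 26·346/496 = 18.1371
Stratum 3 (≥ Bachelor's): n₁ = 243, n₀ = 293, n = 536; a·n₀/n = 31·293/536 = 16.9459; c·n₁/n = 113·243/536 = 51.2295
RR_MH = (3.0632 + 4.8387 + 16.9459) / (14.0601 + 18.1371 + 51.2295) = 24.8478 / 83.4267 = 0.29784

0.298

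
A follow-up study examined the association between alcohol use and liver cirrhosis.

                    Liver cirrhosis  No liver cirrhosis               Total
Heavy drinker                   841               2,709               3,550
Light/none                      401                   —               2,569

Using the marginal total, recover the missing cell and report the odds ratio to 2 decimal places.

The missing cell is in the unexposed row: 2569 − 401 = 2168.
So a = 841, b = 2709, c = 401, d = 2168.
OR = (a·d)/(b·c) = (841 × 2168) / (2709 × 401) = 1823288 / 1086309 = 1.67842

1.68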